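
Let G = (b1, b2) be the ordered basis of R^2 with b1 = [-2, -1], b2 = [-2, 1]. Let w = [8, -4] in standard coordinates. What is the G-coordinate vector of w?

[0, -4]

[w]_G is the unique c with M c = w, where M has columns b1, b2.
System: -2c_1 - 2c_2 = 8, -c_1 + c_2 = -4; solving gives c_1 = 0, c_2 = -4.
Check: 0·b1 - 4b2 = [8, -4].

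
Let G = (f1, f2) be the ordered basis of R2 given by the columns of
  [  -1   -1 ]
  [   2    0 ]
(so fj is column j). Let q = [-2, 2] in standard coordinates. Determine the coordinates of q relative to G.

[1, 1]

We seek scalars with c_1 f1 + c_2 f2 = q; equivalently solve M c = q where the columns of M are f1, f2.
System: -c_1 - c_2 = -2, 2c_1 + 0c_2 = 2; solving gives c_1 = 1, c_2 = 1.
Check: f1 + f2 = [-2, 2].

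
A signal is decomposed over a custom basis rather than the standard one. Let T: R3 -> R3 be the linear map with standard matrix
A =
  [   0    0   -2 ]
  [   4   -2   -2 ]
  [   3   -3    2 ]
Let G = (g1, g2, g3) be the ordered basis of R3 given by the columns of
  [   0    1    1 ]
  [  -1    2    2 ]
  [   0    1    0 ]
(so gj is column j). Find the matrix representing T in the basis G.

With P the matrix whose columns are g1, ..., g3, [T]_G = P^(-1) A P.
Column by column: T(g1) = A g1 = [0, 2, 3]; its G-coordinates [-2, 3, -3] give column 1.
Continuing for each basis vector yields [T]_G = [[-2, -2, 0], [3, -1, -3], [-3, -1, 3]].

[[-2, -2, 0], [3, -1, -3], [-3, -1, 3]]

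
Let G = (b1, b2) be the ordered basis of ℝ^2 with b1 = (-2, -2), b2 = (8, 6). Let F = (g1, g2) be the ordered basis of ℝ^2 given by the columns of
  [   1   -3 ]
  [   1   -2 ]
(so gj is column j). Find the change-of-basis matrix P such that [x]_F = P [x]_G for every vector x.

Column j of P is [bj]_F, since P maps G-coordinates to F-coordinates.
Expressing b1 in F: b1 = -2g1 + 0·g2, so column 1 of P is (-2, 0).
Doing the same for each bj gives P = [[-2, 2], [0, -2]].

[[-2, 2], [0, -2]]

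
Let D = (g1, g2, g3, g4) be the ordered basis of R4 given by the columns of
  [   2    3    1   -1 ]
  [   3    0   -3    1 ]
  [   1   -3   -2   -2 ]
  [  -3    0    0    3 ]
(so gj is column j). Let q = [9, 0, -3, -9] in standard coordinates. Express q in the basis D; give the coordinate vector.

[3, 0, 3, 0]

[q]_D is the unique c with M c = q, where M has columns g1, ..., g4.
Gaussian elimination on [M | q] yields c = (3, 0, 3, 0).
Check: 3g1 + 0·g2 + 3g3 + 0·g4 = [9, 0, -3, -9].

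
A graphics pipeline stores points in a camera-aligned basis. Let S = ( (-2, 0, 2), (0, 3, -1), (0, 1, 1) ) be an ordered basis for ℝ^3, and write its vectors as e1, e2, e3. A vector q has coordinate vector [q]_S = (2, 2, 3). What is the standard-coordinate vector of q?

(-4, 9, 5)

By definition q = 2e1 + 2e2 + 3e3.
Summing componentwise gives (-4, 9, 5).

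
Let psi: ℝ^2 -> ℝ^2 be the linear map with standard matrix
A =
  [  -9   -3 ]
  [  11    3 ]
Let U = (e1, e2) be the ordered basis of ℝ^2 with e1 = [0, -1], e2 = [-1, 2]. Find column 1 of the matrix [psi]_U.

[-3, -3]

Column 1 of [psi]_U is the U-coordinate vector of psi(e1).
In standard coordinates psi(e1) = A e1 = [3, -3].
Converting to U: [3, -3] = -3e1 - 3e2, so the coordinate vector is [-3, -3].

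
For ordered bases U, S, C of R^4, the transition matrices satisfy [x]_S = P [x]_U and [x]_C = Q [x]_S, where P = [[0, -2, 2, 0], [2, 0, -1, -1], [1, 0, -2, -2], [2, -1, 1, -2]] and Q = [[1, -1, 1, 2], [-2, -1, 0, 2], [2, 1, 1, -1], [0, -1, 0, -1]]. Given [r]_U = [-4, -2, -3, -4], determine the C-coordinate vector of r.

Composing the changes, [r]_C = Q P [r]_U.
Q P = [[3, -4, 3, -5], [2, 2, -1, -3], [1, -3, 0, -1], [-4, 1, 0, 3]]; applying this to [-4, -2, -3, -4] gives [7, 3, 6, 2].

[7, 3, 6, 2]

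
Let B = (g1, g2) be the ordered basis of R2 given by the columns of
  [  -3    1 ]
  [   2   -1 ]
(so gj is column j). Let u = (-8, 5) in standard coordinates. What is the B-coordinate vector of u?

Write u = c_1 g1 + c_2 g2 and solve for the c_i.
System: -3c_1 + c_2 = -8, 2c_1 - c_2 = 5; solving gives c_1 = 3, c_2 = 1.
Check: 3g1 + g2 = (-8, 5).

(3, 1)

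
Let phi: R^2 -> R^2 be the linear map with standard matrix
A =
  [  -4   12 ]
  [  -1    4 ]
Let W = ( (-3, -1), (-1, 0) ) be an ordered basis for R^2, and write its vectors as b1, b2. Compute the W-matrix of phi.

The j-th column of [phi]_W is [phi(bj)]_W.
phi(b1) = A b1 = (0, -1) = b1 - 3b2, so column 1 is (1, -3).
Repeating for b2 and assembling the columns gives [[1, -1], [-3, -1]].

[[1, -1], [-3, -1]]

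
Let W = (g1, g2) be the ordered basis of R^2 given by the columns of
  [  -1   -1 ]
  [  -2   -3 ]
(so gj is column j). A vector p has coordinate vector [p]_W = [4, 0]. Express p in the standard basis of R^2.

[-4, -8]

The coordinates say p = 4g1 + 0·g2; adding the scaled basis vectors gives [-4, -8].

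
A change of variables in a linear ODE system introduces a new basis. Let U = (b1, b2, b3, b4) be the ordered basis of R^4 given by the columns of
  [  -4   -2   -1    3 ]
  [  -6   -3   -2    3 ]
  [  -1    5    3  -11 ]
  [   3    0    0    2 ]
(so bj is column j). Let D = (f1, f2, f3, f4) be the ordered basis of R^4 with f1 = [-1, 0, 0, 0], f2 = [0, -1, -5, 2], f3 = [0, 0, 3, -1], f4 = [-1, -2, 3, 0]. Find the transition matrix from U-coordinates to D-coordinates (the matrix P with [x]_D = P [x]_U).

Take x = bj: its U-coordinates are the j-th standard unit vector, so P e_j — column j of P — equals [bj]_D.
b1 = 2f1 + 2f2 + f3 + 2f4, giving column 1 = [2, 2, 1, 2]; repeating for each j gives P = [[2, 0, 0, -1], [2, -1, 0, 1], [1, -2, 0, 0], [2, 2, 1, -2]].

[[2, 0, 0, -1], [2, -1, 0, 1], [1, -2, 0, 0], [2, 2, 1, -2]]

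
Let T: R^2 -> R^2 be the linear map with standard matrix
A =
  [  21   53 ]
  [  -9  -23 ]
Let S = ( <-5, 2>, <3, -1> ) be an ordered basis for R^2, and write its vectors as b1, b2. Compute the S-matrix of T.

The j-th column of [T]_S is [T(bj)]_S.
T(b1) = A b1 = <1, -1> = -2b1 - 3b2, so column 1 is <-2, -3>.
Repeating for b2 and assembling the columns gives [[-2, -2], [-3, 0]].

[[-2, -2], [-3, 0]]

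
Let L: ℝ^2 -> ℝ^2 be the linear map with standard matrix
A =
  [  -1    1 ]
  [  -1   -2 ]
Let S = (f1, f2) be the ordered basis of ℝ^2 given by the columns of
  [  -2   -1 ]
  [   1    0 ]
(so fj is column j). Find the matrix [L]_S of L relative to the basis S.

The j-th column of [L]_S is [L(fj)]_S.
L(f1) = A f1 = <3, 0> = 0·f1 - 3f2, so column 1 is <0, -3>.
Repeating for f2 and assembling the columns gives [[0, 1], [-3, -3]].

[[0, 1], [-3, -3]]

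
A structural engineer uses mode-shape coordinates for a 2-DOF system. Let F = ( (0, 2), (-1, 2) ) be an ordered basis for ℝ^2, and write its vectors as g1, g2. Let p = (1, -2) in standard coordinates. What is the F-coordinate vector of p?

We seek scalars with c_1 g1 + c_2 g2 = p; equivalently solve M c = p where the columns of M are g1, g2.
System: 0c_1 - c_2 = 1, 2c_1 + 2c_2 = -2; solving gives c_1 = 0, c_2 = -1.
Check: 0·g1 - g2 = (1, -2).

(0, -1)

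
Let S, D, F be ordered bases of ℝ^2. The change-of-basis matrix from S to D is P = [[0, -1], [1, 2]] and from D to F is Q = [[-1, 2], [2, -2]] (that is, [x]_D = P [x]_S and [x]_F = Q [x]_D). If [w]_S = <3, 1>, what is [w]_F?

<11, -12>

Composing the changes, [w]_F = Q P [w]_S.
Q P = [[2, 5], [-2, -6]]; applying this to <3, 1> gives <11, -12>.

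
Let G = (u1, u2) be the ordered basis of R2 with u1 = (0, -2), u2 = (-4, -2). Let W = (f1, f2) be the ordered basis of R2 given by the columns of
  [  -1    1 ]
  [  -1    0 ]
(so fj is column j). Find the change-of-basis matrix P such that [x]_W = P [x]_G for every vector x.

Column j of P is [uj]_W, since P maps G-coordinates to W-coordinates.
Expressing u1 in W: u1 = 2f1 + 2f2, so column 1 of P is (2, 2).
Doing the same for each uj gives P = [[2, 2], [2, -2]].

[[2, 2], [2, -2]]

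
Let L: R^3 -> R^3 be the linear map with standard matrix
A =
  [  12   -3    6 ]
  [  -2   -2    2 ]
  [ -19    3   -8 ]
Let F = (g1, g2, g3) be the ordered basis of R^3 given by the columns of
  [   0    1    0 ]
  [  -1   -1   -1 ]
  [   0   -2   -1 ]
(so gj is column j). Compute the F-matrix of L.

Let P have columns g1, ..., g3. Then [L]_F = P^(-1) A P.
Here det P = -1, so P^(-1) is integer; computing A P first and then P^(-1)(A P) gives [[-2, 1, 2], [3, 3, -3], [-3, 0, 1]].

[[-2, 1, 2], [3, 3, -3], [-3, 0, 1]]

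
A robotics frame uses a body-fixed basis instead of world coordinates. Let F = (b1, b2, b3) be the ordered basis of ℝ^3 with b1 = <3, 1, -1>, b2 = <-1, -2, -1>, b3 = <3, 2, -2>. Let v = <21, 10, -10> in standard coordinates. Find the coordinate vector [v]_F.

<4, 0, 3>

We seek scalars with c_1 b1 + ... + c_3 b3 = v; equivalently solve M c = v where the columns of M are b1, ..., b3.
Gaussian elimination on [M | v] yields c = (4, 0, 3).
Check: 4b1 + 0·b2 + 3b3 = <21, 10, -10>.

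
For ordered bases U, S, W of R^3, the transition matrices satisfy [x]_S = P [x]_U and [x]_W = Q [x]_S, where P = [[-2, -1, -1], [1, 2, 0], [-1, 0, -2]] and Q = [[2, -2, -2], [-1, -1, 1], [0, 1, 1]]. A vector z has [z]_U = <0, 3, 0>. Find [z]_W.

Apply P to get S-coordinates <-3, 6, 0>, then Q to get W-coordinates.
The result is [z]_W = <-18, -3, 6>.

<-18, -3, 6>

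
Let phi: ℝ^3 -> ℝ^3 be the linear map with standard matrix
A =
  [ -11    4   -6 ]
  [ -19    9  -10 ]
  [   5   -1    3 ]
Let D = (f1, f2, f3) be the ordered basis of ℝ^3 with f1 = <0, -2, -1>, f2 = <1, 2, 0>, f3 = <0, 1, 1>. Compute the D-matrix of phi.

[[3, -2, -1], [-2, -3, -2], [2, 1, 1]]

With P the matrix whose columns are f1, ..., f3, [phi]_D = P^(-1) A P.
Column by column: phi(f1) = A f1 = <-2, -8, -1>; its D-coordinates <3, -2, 2> give column 1.
Continuing for each basis vector yields [phi]_D = [[3, -2, -1], [-2, -3, -2], [2, 1, 1]].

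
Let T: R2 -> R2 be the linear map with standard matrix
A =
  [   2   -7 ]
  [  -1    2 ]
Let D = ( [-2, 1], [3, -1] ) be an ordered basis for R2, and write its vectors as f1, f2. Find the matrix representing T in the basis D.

With P the matrix whose columns are f1, f2, [T]_D = P^(-1) A P.
Column by column: T(f1) = A f1 = [-11, 4]; its D-coordinates [1, -3] give column 1.
Continuing for each basis vector yields [T]_D = [[1, -2], [-3, 3]].

[[1, -2], [-3, 3]]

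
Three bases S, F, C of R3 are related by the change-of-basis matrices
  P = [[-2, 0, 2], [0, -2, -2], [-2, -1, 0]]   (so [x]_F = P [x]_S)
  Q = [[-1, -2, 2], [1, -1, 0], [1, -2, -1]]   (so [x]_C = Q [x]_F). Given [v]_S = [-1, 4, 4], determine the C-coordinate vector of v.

[18, 26, 44]

First [v]_F = P [v]_S = [10, -16, -2].
Then [v]_C = Q [v]_F = [18, 26, 44].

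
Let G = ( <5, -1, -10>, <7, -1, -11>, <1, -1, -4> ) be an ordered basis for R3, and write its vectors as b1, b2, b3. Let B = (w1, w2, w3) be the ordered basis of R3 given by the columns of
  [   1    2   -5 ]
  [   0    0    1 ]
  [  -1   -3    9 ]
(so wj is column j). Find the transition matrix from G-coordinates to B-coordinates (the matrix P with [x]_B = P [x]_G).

[[-2, 2, -2], [1, 0, -1], [-1, -1, -1]]

Column j of P is [bj]_B, since P maps G-coordinates to B-coordinates.
Expressing b1 in B: b1 = -2w1 + w2 - w3, so column 1 of P is <-2, 1, -1>.
Doing the same for each bj gives P = [[-2, 2, -2], [1, 0, -1], [-1, -1, -1]].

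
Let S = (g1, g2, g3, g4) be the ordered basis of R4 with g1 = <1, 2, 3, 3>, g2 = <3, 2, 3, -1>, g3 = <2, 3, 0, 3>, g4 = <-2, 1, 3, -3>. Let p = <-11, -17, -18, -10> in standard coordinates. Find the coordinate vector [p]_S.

Write p = c_1 g1 + ... + c_4 g4 and solve for the c_i.
Solving this 4x4 system gives c = (-3, -2, -2, -1).
Check: -3g1 - 2g2 - 2g3 - g4 = <-11, -17, -18, -10>.

<-3, -2, -2, -1>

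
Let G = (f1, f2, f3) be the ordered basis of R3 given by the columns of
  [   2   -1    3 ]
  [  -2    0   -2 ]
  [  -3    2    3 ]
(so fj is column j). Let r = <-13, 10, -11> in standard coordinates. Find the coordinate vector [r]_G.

<-1, -1, -4>

[r]_G is the unique c with M c = r, where M has columns f1, ..., f3.
Solving this 3x3 system gives c = (-1, -1, -4).
Check: -f1 - f2 - 4f3 = <-13, 10, -11>.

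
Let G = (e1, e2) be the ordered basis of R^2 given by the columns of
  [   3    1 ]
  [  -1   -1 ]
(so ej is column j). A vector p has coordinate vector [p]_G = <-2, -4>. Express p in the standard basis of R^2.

<-10, 6>

The coordinates say p = -2e1 - 4e2; adding the scaled basis vectors gives <-10, 6>.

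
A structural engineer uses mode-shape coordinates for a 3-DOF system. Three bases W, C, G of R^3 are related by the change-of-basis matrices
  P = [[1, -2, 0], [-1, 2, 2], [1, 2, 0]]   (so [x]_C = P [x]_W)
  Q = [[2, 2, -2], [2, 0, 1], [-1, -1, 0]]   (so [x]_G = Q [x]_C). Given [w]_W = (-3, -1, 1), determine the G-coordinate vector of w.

(14, -7, -2)

Composing the changes, [w]_G = Q P [w]_W.
Q P = [[-2, -4, 4], [3, -2, 0], [0, 0, -2]]; applying this to (-3, -1, 1) gives (14, -7, -2).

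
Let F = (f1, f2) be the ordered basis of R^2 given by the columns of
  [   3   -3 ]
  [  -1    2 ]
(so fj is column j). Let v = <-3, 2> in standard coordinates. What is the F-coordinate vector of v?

[v]_F is the unique c with M c = v, where M has columns f1, f2.
System: 3c_1 - 3c_2 = -3, -c_1 + 2c_2 = 2; solving gives c_1 = 0, c_2 = 1.
Check: 0·f1 + f2 = <-3, 2>.

<0, 1>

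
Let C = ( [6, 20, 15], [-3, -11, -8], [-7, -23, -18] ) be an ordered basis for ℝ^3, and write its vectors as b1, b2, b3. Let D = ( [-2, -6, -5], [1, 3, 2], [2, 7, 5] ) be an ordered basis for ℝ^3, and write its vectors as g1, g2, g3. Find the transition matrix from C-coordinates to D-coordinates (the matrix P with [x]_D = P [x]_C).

Let M have columns bj and N have columns gj. Then for every x, N [x]_D = x = M [x]_C, so P = N^(-1) M.
Since det N = -1, N^(-1) has integer entries; multiplying gives P = [[-1, 0, 2], [0, 1, 1], [2, -2, -2]].

[[-1, 0, 2], [0, 1, 1], [2, -2, -2]]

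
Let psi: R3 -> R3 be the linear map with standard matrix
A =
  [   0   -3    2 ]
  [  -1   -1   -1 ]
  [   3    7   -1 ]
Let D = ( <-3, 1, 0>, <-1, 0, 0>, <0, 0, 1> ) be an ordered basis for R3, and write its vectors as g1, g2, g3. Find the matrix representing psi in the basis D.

The j-th column of [psi]_D is [psi(gj)]_D.
psi(g1) = A g1 = <-3, 2, -2> = 2g1 - 3g2 - 2g3, so column 1 is <2, -3, -2>.
Repeating for g2, g3 and assembling the columns gives [[2, 1, -1], [-3, -3, 1], [-2, -3, -1]].

[[2, 1, -1], [-3, -3, 1], [-2, -3, -1]]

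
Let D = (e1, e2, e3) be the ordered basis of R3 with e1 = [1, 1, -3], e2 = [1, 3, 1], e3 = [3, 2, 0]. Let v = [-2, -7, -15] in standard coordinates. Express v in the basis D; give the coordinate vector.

We seek scalars with c_1 e1 + ... + c_3 e3 = v; equivalently solve M c = v where the columns of M are e1, ..., e3.
Gaussian elimination on [M | v] yields c = (4, -3, -1).
Check: 4e1 - 3e2 - e3 = [-2, -7, -15].

[4, -3, -1]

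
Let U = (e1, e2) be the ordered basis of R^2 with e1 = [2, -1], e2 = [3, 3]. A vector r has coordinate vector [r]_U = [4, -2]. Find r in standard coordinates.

By definition r = 4e1 - 2e2.
Summing componentwise gives [2, -10].

[2, -10]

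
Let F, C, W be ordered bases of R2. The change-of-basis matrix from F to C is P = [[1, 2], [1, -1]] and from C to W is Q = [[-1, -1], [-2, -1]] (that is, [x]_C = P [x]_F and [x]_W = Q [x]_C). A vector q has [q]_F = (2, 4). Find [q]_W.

(-8, -18)

Composing the changes, [q]_W = Q P [q]_F.
Q P = [[-2, -1], [-3, -3]]; applying this to (2, 4) gives (-8, -18).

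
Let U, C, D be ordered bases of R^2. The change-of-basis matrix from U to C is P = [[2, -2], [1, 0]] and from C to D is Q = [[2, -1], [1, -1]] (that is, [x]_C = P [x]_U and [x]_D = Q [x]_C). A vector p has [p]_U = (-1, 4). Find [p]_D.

Apply P to get C-coordinates (-10, -1), then Q to get D-coordinates.
The result is [p]_D = (-19, -9).

(-19, -9)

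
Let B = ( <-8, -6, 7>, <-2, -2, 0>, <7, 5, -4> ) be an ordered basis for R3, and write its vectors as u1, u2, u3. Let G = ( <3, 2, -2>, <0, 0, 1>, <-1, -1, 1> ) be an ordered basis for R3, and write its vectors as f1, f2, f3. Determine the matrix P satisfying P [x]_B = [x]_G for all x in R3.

[[-2, 0, 2], [1, -2, 1], [2, 2, -1]]

Column j of P is [uj]_G, since P maps B-coordinates to G-coordinates.
Expressing u1 in G: u1 = -2f1 + f2 + 2f3, so column 1 of P is <-2, 1, 2>.
Doing the same for each uj gives P = [[-2, 0, 2], [1, -2, 1], [2, 2, -1]].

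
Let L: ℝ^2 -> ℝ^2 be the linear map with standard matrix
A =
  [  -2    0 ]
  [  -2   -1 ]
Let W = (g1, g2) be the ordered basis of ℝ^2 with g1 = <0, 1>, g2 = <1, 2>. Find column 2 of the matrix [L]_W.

<0, -2>

Column 2 of [L]_W is the W-coordinate vector of L(g2).
In standard coordinates L(g2) = A g2 = <-2, -4>.
Converting to W: <-2, -4> = 0·g1 - 2g2, so the coordinate vector is <0, -2>.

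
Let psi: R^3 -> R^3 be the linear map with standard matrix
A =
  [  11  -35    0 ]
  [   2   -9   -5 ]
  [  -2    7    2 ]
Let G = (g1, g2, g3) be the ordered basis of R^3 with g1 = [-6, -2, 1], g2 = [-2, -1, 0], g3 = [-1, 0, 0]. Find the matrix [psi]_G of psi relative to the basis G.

[[0, -3, 2], [-1, 1, -2], [-2, 3, 3]]

Let P have columns g1, ..., g3. Then [psi]_G = P^(-1) A P.
Here det P = -1, so P^(-1) is integer; computing A P first and then P^(-1)(A P) gives [[0, -3, 2], [-1, 1, -2], [-2, 3, 3]].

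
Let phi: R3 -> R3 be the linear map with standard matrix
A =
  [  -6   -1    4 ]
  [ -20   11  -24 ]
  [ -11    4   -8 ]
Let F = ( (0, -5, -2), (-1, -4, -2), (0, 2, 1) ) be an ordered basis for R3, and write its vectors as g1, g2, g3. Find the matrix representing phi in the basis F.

The j-th column of [phi]_F is [phi(gj)]_F.
phi(g1) = A g1 = (-3, -7, -4) = -g1 + 3g2 + 0·g3, so column 1 is (-1, 3, 0).
Repeating for g2, g3 and assembling the columns gives [[-1, -2, 2], [3, -2, -2], [0, 3, 0]].

[[-1, -2, 2], [3, -2, -2], [0, 3, 0]]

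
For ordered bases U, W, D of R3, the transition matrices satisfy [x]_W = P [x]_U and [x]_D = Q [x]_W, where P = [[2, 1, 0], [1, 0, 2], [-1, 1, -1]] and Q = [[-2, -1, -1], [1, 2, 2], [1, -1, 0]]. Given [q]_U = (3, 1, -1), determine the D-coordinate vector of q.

Apply P to get W-coordinates (7, 1, -1), then Q to get D-coordinates.
The result is [q]_D = (-14, 7, 6).

(-14, 7, 6)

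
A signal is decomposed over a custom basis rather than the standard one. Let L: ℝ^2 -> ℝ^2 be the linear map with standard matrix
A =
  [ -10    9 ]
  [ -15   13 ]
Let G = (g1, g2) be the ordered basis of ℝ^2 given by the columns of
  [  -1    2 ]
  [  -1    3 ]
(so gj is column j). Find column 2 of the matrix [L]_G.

[-3, 2]

Column 2 of [L]_G is the G-coordinate vector of L(g2).
In standard coordinates L(g2) = A g2 = [7, 9].
Converting to G: [7, 9] = -3g1 + 2g2, so the coordinate vector is [-3, 2].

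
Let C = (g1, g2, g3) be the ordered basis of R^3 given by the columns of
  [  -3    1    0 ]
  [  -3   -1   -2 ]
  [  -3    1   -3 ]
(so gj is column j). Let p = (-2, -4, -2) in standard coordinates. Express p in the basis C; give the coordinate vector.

(1, 1, 0)

We seek scalars with c_1 g1 + ... + c_3 g3 = p; equivalently solve M c = p where the columns of M are g1, ..., g3.
Gaussian elimination on [M | p] yields c = (1, 1, 0).
Check: g1 + g2 + 0·g3 = (-2, -4, -2).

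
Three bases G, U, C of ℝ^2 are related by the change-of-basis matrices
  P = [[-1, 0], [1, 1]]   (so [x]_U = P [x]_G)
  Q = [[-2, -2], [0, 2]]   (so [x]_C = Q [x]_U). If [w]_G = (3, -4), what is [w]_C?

(8, -2)

First [w]_U = P [w]_G = (-3, -1).
Then [w]_C = Q [w]_U = (8, -2).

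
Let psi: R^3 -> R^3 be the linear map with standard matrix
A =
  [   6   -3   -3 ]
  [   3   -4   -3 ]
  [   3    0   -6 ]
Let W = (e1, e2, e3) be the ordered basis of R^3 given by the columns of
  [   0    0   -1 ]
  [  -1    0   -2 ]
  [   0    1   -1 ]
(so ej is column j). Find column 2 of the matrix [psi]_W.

Compute psi(e2) = A e2 = (-3, -3, -6) in standard coordinates.
Then write this in W-coordinates: solve for y in y_1 e1 + ... + y_3 e3 = (-3, -3, -6).
This gives y = (-3, -3, 3), which is column 2 of [psi]_W.

(-3, -3, 3)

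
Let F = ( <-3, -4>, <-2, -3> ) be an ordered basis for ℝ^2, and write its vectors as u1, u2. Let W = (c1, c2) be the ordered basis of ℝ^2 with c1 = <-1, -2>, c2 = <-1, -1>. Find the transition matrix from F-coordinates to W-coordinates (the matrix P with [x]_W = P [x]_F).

Let M have columns uj and N have columns cj. Then for every x, N [x]_W = x = M [x]_F, so P = N^(-1) M.
Since det N = -1, N^(-1) has integer entries; multiplying gives P = [[1, 1], [2, 1]].

[[1, 1], [2, 1]]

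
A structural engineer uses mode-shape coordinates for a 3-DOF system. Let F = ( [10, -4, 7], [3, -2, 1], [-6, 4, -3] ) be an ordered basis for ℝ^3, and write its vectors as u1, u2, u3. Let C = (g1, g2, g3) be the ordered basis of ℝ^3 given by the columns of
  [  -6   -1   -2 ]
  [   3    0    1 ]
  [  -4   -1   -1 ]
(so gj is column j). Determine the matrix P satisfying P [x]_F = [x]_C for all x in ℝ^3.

Let M have columns uj and N have columns gj. Then for every x, N [x]_C = x = M [x]_F, so P = N^(-1) M.
Since det N = 1, N^(-1) has integer entries; multiplying gives P = [[-1, 0, 1], [-2, 1, -2], [-1, -2, 1]].

[[-1, 0, 1], [-2, 1, -2], [-1, -2, 1]]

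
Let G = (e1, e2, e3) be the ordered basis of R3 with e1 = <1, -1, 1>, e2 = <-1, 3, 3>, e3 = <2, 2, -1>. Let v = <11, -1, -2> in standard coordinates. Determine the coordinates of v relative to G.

We seek scalars with c_1 e1 + ... + c_3 e3 = v; equivalently solve M c = v where the columns of M are e1, ..., e3.
Solving this 3x3 system gives c = (4, -1, 3).
Check: 4e1 - e2 + 3e3 = <11, -1, -2>.

<4, -1, 3>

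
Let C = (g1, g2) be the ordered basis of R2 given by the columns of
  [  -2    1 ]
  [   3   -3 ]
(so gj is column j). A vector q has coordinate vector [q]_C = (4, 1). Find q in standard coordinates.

By definition q = 4g1 + g2.
Summing componentwise gives (-7, 9).

(-7, 9)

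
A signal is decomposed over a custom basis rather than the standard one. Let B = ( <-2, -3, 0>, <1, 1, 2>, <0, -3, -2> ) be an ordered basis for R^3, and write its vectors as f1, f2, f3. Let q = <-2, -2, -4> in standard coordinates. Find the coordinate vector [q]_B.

<0, -2, 0>

Write q = c_1 f1 + ... + c_3 f3 and solve for the c_i.
Gaussian elimination on [M | q] yields c = (0, -2, 0).
Check: 0·f1 - 2f2 + 0·f3 = <-2, -2, -4>.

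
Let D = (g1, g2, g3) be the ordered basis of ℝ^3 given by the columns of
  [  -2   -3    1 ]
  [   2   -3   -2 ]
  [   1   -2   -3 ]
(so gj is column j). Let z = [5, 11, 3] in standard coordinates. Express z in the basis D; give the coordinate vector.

[3, -3, 2]

Write z = c_1 g1 + ... + c_3 g3 and solve for the c_i.
Solving this 3x3 system gives c = (3, -3, 2).
Check: 3g1 - 3g2 + 2g3 = [5, 11, 3].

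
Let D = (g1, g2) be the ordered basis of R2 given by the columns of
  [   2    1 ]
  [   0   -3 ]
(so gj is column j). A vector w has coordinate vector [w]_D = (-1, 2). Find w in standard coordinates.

By definition w = -g1 + 2g2.
Summing componentwise gives (0, -6).

(0, -6)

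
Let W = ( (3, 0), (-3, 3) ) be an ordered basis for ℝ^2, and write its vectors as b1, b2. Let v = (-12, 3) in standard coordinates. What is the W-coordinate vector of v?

(-3, 1)

Write v = c_1 b1 + c_2 b2 and solve for the c_i.
System: 3c_1 - 3c_2 = -12, 0c_1 + 3c_2 = 3; solving gives c_1 = -3, c_2 = 1.
Check: -3b1 + b2 = (-12, 3).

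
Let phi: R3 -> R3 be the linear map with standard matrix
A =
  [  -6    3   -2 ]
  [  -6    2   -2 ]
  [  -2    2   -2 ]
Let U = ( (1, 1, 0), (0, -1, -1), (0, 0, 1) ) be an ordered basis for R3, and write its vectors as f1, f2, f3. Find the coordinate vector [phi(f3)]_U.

(-2, 0, -2)

Compute phi(f3) = A f3 = (-2, -2, -2) in standard coordinates.
Then write this in U-coordinates: solve for y in y_1 f1 + ... + y_3 f3 = (-2, -2, -2).
This gives y = (-2, 0, -2), which is column 3 of [phi]_U.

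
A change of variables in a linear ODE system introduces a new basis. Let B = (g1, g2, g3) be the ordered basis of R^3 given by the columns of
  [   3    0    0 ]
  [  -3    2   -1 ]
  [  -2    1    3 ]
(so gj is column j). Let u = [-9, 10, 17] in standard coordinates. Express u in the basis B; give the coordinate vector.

[-3, 2, 3]

[u]_B is the unique c with M c = u, where M has columns g1, ..., g3.
Gaussian elimination on [M | u] yields c = (-3, 2, 3).
Check: -3g1 + 2g2 + 3g3 = [-9, 10, 17].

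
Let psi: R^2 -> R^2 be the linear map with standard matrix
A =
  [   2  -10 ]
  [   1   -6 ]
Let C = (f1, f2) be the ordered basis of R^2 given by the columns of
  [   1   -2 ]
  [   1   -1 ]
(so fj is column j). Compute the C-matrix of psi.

The j-th column of [psi]_C is [psi(fj)]_C.
psi(f1) = A f1 = [-8, -5] = -2f1 + 3f2, so column 1 is [-2, 3].
Repeating for f2 and assembling the columns gives [[-2, 2], [3, -2]].

[[-2, 2], [3, -2]]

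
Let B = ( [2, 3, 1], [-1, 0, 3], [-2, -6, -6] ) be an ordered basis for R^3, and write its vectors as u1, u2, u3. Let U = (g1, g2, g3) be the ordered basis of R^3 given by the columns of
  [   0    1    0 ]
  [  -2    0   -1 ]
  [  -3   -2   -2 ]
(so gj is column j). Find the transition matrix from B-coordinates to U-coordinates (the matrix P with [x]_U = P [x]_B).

Take x = uj: its B-coordinates are the j-th standard unit vector, so P e_j — column j of P — equals [uj]_U.
u1 = -g1 + 2g2 - g3, giving column 1 = [-1, 2, -1]; repeating for each j gives P = [[-1, 1, 2], [2, -1, -2], [-1, -2, 2]].

[[-1, 1, 2], [2, -1, -2], [-1, -2, 2]]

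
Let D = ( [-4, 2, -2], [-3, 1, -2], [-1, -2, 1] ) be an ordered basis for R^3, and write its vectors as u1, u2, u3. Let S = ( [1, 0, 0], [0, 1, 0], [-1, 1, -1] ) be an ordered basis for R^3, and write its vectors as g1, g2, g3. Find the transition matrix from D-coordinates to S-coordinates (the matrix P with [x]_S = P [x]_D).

[[-2, -1, -2], [0, -1, -1], [2, 2, -1]]

Take x = uj: its D-coordinates are the j-th standard unit vector, so P e_j — column j of P — equals [uj]_S.
u1 = -2g1 + 0·g2 + 2g3, giving column 1 = [-2, 0, 2]; repeating for each j gives P = [[-2, -1, -2], [0, -1, -1], [2, 2, -1]].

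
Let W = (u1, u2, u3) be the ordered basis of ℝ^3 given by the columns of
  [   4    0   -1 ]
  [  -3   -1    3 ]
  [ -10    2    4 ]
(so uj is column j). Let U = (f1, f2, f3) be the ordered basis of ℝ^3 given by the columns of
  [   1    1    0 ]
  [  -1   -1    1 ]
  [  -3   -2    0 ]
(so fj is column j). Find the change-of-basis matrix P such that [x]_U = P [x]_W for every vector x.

Take x = uj: its W-coordinates are the j-th standard unit vector, so P e_j — column j of P — equals [uj]_U.
u1 = 2f1 + 2f2 + f3, giving column 1 = <2, 2, 1>; repeating for each j gives P = [[2, -2, -2], [2, 2, 1], [1, -1, 2]].

[[2, -2, -2], [2, 2, 1], [1, -1, 2]]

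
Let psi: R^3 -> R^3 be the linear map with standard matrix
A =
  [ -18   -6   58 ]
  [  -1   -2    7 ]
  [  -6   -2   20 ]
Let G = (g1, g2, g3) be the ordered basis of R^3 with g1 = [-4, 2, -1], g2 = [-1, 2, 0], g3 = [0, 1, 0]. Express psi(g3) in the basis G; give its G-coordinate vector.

Compute psi(g3) = A g3 = [-6, -2, -2] in standard coordinates.
Then write this in G-coordinates: solve for y in y_1 g1 + ... + y_3 g3 = [-6, -2, -2].
This gives y = [2, -2, -2], which is column 3 of [psi]_G.

[2, -2, -2]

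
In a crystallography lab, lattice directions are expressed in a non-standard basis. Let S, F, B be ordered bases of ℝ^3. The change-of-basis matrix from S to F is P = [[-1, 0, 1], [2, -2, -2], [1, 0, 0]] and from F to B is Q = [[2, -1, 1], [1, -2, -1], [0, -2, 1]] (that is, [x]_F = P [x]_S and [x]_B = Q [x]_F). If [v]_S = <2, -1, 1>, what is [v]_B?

First [v]_F = P [v]_S = <-1, 4, 2>.
Then [v]_B = Q [v]_F = <-4, -11, -6>.

<-4, -11, -6>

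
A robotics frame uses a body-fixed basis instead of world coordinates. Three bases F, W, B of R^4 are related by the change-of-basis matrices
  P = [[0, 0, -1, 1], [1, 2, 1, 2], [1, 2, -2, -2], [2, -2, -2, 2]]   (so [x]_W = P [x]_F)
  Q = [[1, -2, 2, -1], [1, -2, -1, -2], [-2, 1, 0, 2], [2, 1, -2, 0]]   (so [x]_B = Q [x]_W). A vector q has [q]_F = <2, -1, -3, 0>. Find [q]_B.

First [q]_W = P [q]_F = <3, -3, 6, 12>.
Then [q]_B = Q [q]_W = <9, -21, 15, -9>.

<9, -21, 15, -9>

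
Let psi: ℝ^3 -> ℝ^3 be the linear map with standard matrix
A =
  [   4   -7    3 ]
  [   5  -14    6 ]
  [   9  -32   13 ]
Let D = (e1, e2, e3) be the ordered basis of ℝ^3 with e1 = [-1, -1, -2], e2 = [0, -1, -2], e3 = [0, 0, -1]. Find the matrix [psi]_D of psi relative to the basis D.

With P the matrix whose columns are e1, ..., e3, [psi]_D = P^(-1) A P.
Column by column: psi(e1) = A e1 = [-3, -3, -3]; its D-coordinates [3, 0, -3] give column 1.
Continuing for each basis vector yields [psi]_D = [[3, -1, 3], [0, -1, 3], [-3, -2, 1]].

[[3, -1, 3], [0, -1, 3], [-3, -2, 1]]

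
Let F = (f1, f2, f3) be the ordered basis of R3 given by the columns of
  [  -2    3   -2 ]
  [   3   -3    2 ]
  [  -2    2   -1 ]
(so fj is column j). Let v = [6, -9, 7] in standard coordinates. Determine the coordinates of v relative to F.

[-3, 2, 3]

We seek scalars with c_1 f1 + ... + c_3 f3 = v; equivalently solve M c = v where the columns of M are f1, ..., f3.
Solving this 3x3 system gives c = (-3, 2, 3).
Check: -3f1 + 2f2 + 3f3 = [6, -9, 7].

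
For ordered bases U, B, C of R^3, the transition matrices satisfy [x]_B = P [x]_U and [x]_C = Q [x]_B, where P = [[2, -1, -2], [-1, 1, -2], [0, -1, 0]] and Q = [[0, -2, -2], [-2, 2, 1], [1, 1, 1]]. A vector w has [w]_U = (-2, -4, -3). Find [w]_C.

First [w]_B = P [w]_U = (6, 4, 4).
Then [w]_C = Q [w]_B = (-16, 0, 14).

(-16, 0, 14)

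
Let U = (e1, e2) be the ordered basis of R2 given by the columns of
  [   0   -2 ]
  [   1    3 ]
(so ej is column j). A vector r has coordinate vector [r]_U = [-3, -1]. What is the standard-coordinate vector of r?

[2, -6]

By definition r = -3e1 - e2.
Summing componentwise gives [2, -6].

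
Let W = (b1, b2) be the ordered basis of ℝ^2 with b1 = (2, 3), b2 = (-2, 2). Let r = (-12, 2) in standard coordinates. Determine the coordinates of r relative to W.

(-2, 4)

We seek scalars with c_1 b1 + c_2 b2 = r; equivalently solve M c = r where the columns of M are b1, b2.
System: 2c_1 - 2c_2 = -12, 3c_1 + 2c_2 = 2; solving gives c_1 = -2, c_2 = 4.
Check: -2b1 + 4b2 = (-12, 2).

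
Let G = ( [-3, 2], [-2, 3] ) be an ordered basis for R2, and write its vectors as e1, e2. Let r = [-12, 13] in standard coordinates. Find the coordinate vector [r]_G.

[2, 3]

Write r = c_1 e1 + c_2 e2 and solve for the c_i.
System: -3c_1 - 2c_2 = -12, 2c_1 + 3c_2 = 13; solving gives c_1 = 2, c_2 = 3.
Check: 2e1 + 3e2 = [-12, 13].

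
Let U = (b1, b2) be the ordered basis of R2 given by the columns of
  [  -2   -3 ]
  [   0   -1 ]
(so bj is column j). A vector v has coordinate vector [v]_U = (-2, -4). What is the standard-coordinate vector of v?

(16, 4)

By definition v = -2b1 - 4b2.
Summing componentwise gives (16, 4).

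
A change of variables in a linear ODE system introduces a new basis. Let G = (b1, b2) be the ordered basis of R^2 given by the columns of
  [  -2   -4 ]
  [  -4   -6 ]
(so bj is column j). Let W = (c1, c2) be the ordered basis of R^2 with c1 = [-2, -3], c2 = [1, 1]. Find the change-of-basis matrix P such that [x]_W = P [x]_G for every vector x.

Column j of P is [bj]_W, since P maps G-coordinates to W-coordinates.
Expressing b1 in W: b1 = 2c1 + 2c2, so column 1 of P is [2, 2].
Doing the same for each bj gives P = [[2, 2], [2, 0]].

[[2, 2], [2, 0]]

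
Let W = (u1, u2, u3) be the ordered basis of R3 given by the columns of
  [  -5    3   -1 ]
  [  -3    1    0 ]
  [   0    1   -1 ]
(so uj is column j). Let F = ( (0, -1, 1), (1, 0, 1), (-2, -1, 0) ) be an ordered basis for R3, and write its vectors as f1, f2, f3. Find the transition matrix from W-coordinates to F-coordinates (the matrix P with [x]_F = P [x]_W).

[[1, 0, 0], [-1, 1, -1], [2, -1, 0]]

Let M have columns uj and N have columns fj. Then for every x, N [x]_F = x = M [x]_W, so P = N^(-1) M.
Since det N = 1, N^(-1) has integer entries; multiplying gives P = [[1, 0, 0], [-1, 1, -1], [2, -1, 0]].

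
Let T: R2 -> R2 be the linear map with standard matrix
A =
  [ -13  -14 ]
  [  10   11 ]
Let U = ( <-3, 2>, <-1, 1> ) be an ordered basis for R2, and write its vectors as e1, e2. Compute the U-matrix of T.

[[-3, 0], [-2, 1]]

The j-th column of [T]_U is [T(ej)]_U.
T(e1) = A e1 = <11, -8> = -3e1 - 2e2, so column 1 is <-3, -2>.
Repeating for e2 and assembling the columns gives [[-3, 0], [-2, 1]].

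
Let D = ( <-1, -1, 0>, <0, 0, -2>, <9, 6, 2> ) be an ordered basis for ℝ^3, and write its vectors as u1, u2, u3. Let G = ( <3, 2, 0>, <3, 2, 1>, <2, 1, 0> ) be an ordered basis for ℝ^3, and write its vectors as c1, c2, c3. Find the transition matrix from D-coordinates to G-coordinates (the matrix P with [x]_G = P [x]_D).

[[-1, 2, 1], [0, -2, 2], [1, 0, 0]]

Let M have columns uj and N have columns cj. Then for every x, N [x]_G = x = M [x]_D, so P = N^(-1) M.
Since det N = 1, N^(-1) has integer entries; multiplying gives P = [[-1, 2, 1], [0, -2, 2], [1, 0, 0]].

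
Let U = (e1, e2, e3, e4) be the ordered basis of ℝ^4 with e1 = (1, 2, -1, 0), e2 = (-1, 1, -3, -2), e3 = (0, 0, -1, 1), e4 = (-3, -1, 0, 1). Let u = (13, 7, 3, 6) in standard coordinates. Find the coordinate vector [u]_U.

[u]_U is the unique c with M c = u, where M has columns e1, ..., e4.
Solving this 4x4 system gives c = (4, -3, 2, -2).
Check: 4e1 - 3e2 + 2e3 - 2e4 = (13, 7, 3, 6).

(4, -3, 2, -2)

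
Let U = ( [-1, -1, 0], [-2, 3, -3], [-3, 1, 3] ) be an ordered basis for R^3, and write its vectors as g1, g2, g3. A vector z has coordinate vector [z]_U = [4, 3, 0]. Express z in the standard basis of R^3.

The coordinates say z = 4g1 + 3g2 + 0·g3; adding the scaled basis vectors gives [-10, 5, -9].

[-10, 5, -9]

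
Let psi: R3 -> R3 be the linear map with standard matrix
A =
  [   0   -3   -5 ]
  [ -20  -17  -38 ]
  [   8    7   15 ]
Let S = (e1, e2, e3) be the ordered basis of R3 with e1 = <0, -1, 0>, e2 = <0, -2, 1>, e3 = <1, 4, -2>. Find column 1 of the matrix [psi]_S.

<-3, -1, 3>

Column 1 of [psi]_S is the S-coordinate vector of psi(e1).
In standard coordinates psi(e1) = A e1 = <3, 17, -7>.
Converting to S: <3, 17, -7> = -3e1 - e2 + 3e3, so the coordinate vector is <-3, -1, 3>.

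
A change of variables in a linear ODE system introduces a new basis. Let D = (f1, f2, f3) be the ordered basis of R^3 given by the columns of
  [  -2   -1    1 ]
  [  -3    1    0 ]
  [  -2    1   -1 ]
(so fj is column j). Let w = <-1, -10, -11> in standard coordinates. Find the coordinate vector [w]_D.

<3, -1, 4>

Write w = c_1 f1 + ... + c_3 f3 and solve for the c_i.
Gaussian elimination on [M | w] yields c = (3, -1, 4).
Check: 3f1 - f2 + 4f3 = <-1, -10, -11>.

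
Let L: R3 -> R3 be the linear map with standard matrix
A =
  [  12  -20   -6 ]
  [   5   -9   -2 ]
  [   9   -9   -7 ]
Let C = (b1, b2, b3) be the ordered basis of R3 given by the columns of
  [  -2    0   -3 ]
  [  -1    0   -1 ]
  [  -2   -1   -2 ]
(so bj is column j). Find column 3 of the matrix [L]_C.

Compute L(b3) = A b3 = <-4, -2, -4> in standard coordinates.
Then write this in C-coordinates: solve for y in y_1 b1 + ... + y_3 b3 = <-4, -2, -4>.
This gives y = <2, 0, 0>, which is column 3 of [L]_C.

<2, 0, 0>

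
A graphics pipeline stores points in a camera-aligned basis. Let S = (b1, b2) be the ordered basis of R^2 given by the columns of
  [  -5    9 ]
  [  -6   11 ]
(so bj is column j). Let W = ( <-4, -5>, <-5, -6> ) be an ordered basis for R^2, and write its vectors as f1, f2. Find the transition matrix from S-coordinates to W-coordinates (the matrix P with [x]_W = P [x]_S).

[[0, -1], [1, -1]]

Column j of P is [bj]_W, since P maps S-coordinates to W-coordinates.
Expressing b1 in W: b1 = 0·f1 + f2, so column 1 of P is <0, 1>.
Doing the same for each bj gives P = [[0, -1], [1, -1]].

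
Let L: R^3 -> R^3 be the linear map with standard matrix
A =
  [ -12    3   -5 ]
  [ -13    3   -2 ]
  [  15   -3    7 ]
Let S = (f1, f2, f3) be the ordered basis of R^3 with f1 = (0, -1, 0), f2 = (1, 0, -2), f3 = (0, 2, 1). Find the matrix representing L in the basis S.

[[-3, 3, 2], [-3, -2, 1], [-3, -3, 3]]

The j-th column of [L]_S is [L(fj)]_S.
L(f1) = A f1 = (-3, -3, 3) = -3f1 - 3f2 - 3f3, so column 1 is (-3, -3, -3).
Repeating for f2, f3 and assembling the columns gives [[-3, 3, 2], [-3, -2, 1], [-3, -3, 3]].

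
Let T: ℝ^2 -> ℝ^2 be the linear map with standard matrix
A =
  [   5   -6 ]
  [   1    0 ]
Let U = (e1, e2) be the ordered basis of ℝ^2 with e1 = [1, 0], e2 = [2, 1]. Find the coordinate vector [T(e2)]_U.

[0, 2]

Column 2 of [T]_U is the U-coordinate vector of T(e2).
In standard coordinates T(e2) = A e2 = [4, 2].
Converting to U: [4, 2] = 0·e1 + 2e2, so the coordinate vector is [0, 2].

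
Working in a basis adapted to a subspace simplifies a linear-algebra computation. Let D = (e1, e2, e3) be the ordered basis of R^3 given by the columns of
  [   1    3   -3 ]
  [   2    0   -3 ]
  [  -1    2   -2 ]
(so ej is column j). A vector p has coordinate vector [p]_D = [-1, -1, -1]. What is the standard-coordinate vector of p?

[-1, 1, 1]

p = M [p]_D, where M has columns e1, ..., e3.
Carrying out the matrix-vector product, p = [-1, 1, 1].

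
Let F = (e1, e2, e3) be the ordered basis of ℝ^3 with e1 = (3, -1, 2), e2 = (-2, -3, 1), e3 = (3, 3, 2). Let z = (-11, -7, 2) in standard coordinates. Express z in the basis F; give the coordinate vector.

(-2, 4, 1)

Write z = c_1 e1 + ... + c_3 e3 and solve for the c_i.
Row-reducing the augmented matrix [M | z] gives c = (-2, 4, 1).
Check: -2e1 + 4e2 + e3 = (-11, -7, 2).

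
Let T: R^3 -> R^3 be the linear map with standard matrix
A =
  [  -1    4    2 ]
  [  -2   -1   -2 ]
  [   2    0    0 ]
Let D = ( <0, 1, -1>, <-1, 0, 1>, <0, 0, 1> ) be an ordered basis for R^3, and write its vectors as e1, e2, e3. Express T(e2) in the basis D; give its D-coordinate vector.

<0, -3, 1>

Compute T(e2) = A e2 = <3, 0, -2> in standard coordinates.
Then write this in D-coordinates: solve for y in y_1 e1 + ... + y_3 e3 = <3, 0, -2>.
This gives y = <0, -3, 1>, which is column 2 of [T]_D.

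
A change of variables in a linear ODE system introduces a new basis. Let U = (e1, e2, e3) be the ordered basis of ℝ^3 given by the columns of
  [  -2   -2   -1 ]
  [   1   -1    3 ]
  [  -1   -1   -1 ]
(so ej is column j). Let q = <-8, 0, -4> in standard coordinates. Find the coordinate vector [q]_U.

<2, 2, 0>

[q]_U is the unique c with M c = q, where M has columns e1, ..., e3.
Solving this 3x3 system gives c = (2, 2, 0).
Check: 2e1 + 2e2 + 0·e3 = <-8, 0, -4>.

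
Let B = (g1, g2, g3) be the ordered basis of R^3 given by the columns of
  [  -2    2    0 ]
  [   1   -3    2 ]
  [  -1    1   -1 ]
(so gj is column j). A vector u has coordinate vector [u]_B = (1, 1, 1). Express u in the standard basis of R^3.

(0, 0, -1)

By definition u = g1 + g2 + g3.
Summing componentwise gives (0, 0, -1).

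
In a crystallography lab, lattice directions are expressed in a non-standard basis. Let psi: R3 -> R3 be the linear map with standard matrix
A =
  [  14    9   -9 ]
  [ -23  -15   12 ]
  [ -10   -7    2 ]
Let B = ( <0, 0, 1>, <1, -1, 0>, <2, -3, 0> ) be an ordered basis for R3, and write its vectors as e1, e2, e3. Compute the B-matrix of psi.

[[2, -3, 1], [-3, -1, 1], [-3, 3, 0]]

With P the matrix whose columns are e1, ..., e3, [psi]_B = P^(-1) A P.
Column by column: psi(e1) = A e1 = <-9, 12, 2>; its B-coordinates <2, -3, -3> give column 1.
Continuing for each basis vector yields [psi]_B = [[2, -3, 1], [-3, -1, 1], [-3, 3, 0]].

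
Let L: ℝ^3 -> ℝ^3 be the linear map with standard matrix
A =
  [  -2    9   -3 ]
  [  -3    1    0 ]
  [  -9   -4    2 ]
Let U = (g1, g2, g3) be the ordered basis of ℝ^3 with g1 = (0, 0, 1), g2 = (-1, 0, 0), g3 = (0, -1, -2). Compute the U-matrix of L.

[[2, 3, 2], [3, -2, 3], [0, -3, 1]]

Let P have columns g1, ..., g3. Then [L]_U = P^(-1) A P.
Here det P = 1, so P^(-1) is integer; computing A P first and then P^(-1)(A P) gives [[2, 3, 2], [3, -2, 3], [0, -3, 1]].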